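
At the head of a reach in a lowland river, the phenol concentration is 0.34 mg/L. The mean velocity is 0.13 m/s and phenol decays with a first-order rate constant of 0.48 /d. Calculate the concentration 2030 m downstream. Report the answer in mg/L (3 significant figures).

0.312 mg/L

Travel time t = 2030 m / 0.13 m/s = 2030/0.13 = 1.562e+04 s = 0.1807 d.
First-order decay: C = 0.34·exp(−0.48·0.1807) = 0.34·0.9169 = 0.3117 mg/L.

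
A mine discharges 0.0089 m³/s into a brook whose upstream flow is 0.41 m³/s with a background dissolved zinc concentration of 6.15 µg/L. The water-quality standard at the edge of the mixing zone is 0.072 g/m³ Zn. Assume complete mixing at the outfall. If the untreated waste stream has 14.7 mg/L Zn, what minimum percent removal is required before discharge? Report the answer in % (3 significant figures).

78.9 %

6.15 µg/L = 0.00615 mg/L.
Mass balance: 0.072·0.4189 = 0.0089·Cₑ + 0.41·0.00615.
Cₑ = (0.03016 − 0.002521) / 0.0089 = 3.106 mg/L.
Required removal = 1 − 3.106/14.7 = 78.87 %.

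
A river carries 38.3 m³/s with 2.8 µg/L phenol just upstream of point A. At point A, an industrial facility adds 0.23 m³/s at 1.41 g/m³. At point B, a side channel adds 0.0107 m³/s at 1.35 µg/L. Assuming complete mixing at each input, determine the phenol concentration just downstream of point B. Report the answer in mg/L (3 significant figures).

0.0112 mg/L

2.8 µg/L = 0.0028 mg/L.
After input A: C = (38.3·0.0028 + 0.23·1.41) / 38.53 = 0.0112 mg/L.
1.35 µg/L = 0.00135 mg/L.
After input B: C = (38.53·0.0112 + 0.0107·0.00135) / 38.54 = 0.0112 mg/L.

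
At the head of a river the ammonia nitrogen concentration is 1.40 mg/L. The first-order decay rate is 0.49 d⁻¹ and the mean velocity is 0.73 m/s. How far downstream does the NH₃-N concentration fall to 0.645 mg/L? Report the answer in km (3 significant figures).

From C = C₀·e^(−kt), t = ln(C₀/C)/k = ln(1.40/0.645)/0.49 = 0.775/0.49 = 1.582 d.
Distance = v·t = 0.73 m/s × 1.366e+05 s = 9.975e+04 m = 99.75 km.

99.8 km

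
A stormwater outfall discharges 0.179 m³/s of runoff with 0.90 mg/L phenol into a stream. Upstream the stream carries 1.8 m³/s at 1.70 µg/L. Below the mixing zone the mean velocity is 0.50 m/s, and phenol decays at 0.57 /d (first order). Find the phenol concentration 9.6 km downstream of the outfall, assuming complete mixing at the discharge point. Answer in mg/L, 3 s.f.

1.70 µg/L = 0.0017 mg/L.
After complete mixing, C₀ = (0.179·0.9 + 1.8·0.0017) / 1.979 = 0.08295 mg/L.
Travel time t = 9600 m / 0.50 m/s = 1.92e+04 s = 0.2222 d.
C = 0.08295·exp(−0.57·0.2222) = 0.08295·0.881 = 0.07308 mg/L.

0.0731 mg/L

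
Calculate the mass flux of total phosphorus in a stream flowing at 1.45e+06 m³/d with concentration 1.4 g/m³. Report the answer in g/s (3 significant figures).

1.45e+06 m³/d = 16.78 m³/s.
Mass flux = Q·C = 16.78 m³/s × 1.4 g/m³ = 23.5 g/s.

23.5 g/s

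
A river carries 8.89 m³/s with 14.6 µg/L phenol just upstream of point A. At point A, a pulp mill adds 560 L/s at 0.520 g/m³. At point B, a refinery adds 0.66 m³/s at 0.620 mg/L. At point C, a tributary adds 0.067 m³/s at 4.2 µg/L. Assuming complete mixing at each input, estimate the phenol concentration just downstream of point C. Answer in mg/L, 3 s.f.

14.6 µg/L = 0.0146 mg/L.
560 L/s = 0.56 m³/s.
After input A: C = (8.89·0.0146 + 0.56·0.52) / 9.45 = 0.04455 mg/L.
After input B: C = (9.45·0.04455 + 0.66·0.62) / 10.11 = 0.08212 mg/L.
4.2 µg/L = 0.0042 mg/L.
After input C: C = (10.11·0.08212 + 0.067·0.0042) / 10.18 = 0.0816 mg/L.

0.0816 mg/L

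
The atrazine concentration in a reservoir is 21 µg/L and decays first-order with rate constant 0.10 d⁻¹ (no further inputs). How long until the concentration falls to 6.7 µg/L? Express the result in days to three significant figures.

11.4 d

t = ln(C₀/C)/k = ln(21/6.7)/0.10 = 1.142/0.10 = 11.42 d.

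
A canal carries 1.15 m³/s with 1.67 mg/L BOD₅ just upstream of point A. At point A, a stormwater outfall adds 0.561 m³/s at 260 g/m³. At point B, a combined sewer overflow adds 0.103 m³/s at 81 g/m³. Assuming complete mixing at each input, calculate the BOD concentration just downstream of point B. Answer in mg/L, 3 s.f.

86.1 mg/L

After input A: C = (1.15·1.67 + 0.561·260) / 1.711 = 86.37 mg/L.
After input B: C = (1.711·86.37 + 0.103·81) / 1.814 = 86.07 mg/L.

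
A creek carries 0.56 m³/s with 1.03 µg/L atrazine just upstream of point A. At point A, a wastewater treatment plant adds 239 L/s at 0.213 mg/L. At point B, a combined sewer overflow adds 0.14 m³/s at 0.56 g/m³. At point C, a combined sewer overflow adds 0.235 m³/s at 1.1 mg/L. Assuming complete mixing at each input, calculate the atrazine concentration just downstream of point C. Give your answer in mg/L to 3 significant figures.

0.331 mg/L

1.03 µg/L = 0.00103 mg/L.
239 L/s = 0.239 m³/s.
After input A: C = (0.56·0.00103 + 0.239·0.213) / 0.799 = 0.06444 mg/L.
After input B: C = (0.799·0.06444 + 0.14·0.56) / 0.939 = 0.1383 mg/L.
After input C: C = (0.939·0.1383 + 0.235·1.1) / 1.174 = 0.3308 mg/L.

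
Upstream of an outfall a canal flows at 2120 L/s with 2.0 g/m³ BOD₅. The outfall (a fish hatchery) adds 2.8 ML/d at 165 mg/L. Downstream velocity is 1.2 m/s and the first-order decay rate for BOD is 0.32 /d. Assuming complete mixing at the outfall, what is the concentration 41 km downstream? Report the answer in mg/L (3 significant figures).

2.8 ML/d = 0.03241 m³/s.
2120 L/s = 2.12 m³/s.
After complete mixing, C₀ = (0.03241·165 + 2.12·2) / 2.152 = 4.454 mg/L.
Travel time t = 4.1e+04 m / 1.2 m/s = 3.417e+04 s = 0.3954 d.
C = 4.454·exp(−0.32·0.3954) = 4.454·0.8811 = 3.925 mg/L.

3.92 mg/L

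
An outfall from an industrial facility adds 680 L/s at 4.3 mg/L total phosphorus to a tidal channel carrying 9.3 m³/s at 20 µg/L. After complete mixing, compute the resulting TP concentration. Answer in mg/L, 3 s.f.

0.312 mg/L

680 L/s = 0.68 m³/s.
20 µg/L = 0.02 mg/L.
Flow-weighted mixing gives C = (0.68·4.3 + 9.3·0.02) / (0.68 + 9.3) = 3.11/9.98 = 0.3116 mg/L.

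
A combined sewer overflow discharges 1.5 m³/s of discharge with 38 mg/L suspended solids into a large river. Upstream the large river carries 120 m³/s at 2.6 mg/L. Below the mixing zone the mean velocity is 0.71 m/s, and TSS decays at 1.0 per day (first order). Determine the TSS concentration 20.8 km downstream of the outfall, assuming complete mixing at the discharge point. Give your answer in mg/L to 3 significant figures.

2.16 mg/L

After complete mixing, C₀ = (1.5·38 + 120·2.6) / 121.5 = 3.037 mg/L.
Travel time t = 2.08e+04 m / 0.71 m/s = 2.93e+04 s = 0.3391 d.
C = 3.037·exp(−1.0·0.3391) = 3.037·0.7124 = 2.164 mg/L.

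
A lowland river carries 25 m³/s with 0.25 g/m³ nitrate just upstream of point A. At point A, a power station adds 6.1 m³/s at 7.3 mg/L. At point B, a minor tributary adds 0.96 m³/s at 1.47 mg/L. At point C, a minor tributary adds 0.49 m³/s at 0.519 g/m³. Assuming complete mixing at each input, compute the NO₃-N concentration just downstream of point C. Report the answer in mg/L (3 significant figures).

After input A: C = (25·0.25 + 6.1·7.3) / 31.1 = 1.633 mg/L.
After input B: C = (31.1·1.633 + 0.96·1.47) / 32.06 = 1.628 mg/L.
After input C: C = (32.06·1.628 + 0.49·0.519) / 32.55 = 1.611 mg/L.

1.61 mg/L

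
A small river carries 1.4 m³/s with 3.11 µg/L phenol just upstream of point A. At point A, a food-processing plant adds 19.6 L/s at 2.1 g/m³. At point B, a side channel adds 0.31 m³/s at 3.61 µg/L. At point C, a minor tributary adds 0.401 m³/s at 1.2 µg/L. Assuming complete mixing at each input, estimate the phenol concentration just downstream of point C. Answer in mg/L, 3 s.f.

0.0221 mg/L

3.11 µg/L = 0.00311 mg/L.
19.6 L/s = 0.0196 m³/s.
After input A: C = (1.4·0.00311 + 0.0196·2.1) / 1.42 = 0.03206 mg/L.
3.61 µg/L = 0.00361 mg/L.
After input B: C = (1.42·0.03206 + 0.31·0.00361) / 1.73 = 0.02696 mg/L.
1.2 µg/L = 0.0012 mg/L.
After input C: C = (1.73·0.02696 + 0.401·0.0012) / 2.131 = 0.02211 mg/L.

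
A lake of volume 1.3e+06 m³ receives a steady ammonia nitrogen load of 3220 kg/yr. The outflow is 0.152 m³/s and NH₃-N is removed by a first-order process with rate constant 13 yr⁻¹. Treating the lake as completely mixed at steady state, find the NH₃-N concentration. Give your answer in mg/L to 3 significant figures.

Outflow Q = 0.152 m³/s × 3.156e+07 s/yr = 4.797e+06 m³/yr.
Steady-state CSTR mass balance: W = Q·C + k·V·C, so C = W/(Q + kV).
Q + kV = 4.797e+06 + 13·1.3e+06 = 2.17e+07 m³/yr.
C = 3220/2.17e+07 = 0.0001484 kg/m³ = 0.1484 mg/L.

0.148 mg/L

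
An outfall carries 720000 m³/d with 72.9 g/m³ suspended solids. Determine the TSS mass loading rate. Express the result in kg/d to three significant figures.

52500 kg/d

720000 m³/d = 8.333 m³/s.
Mass flux = Q·C = 8.333 m³/s × 72.9 g/m³ = 607.5 g/s.
= 607.5 g/s × 86.4 = 5.249e+04 kg/d.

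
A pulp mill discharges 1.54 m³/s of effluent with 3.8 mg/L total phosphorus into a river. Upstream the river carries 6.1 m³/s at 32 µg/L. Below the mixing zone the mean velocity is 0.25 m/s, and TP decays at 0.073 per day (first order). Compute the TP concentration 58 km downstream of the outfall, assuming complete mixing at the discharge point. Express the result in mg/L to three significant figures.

0.651 mg/L

32 µg/L = 0.032 mg/L.
After complete mixing, C₀ = (1.54·3.8 + 6.1·0.032) / 7.64 = 0.7915 mg/L.
Travel time t = 5.8e+04 m / 0.25 m/s = 2.32e+05 s = 2.685 d.
C = 0.7915·exp(−0.073·2.685) = 0.7915·0.822 = 0.6506 mg/L.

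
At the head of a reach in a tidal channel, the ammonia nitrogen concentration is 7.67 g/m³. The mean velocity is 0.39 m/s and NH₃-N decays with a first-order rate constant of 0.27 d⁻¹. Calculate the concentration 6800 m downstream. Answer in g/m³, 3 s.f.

7.26 g/m³

Travel time t = 6800 m / 0.39 m/s = 6800/0.39 = 1.744e+04 s = 0.2018 d.
First-order decay: C = 7.67·exp(−0.27·0.2018) = 7.67·0.947 = 7.263 g/m³.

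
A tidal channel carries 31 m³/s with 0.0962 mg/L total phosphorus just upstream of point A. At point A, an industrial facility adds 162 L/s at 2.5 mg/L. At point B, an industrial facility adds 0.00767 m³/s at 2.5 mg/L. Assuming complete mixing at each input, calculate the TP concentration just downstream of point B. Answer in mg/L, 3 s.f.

0.109 mg/L

162 L/s = 0.162 m³/s.
After input A: C = (31·0.0962 + 0.162·2.5) / 31.16 = 0.1087 mg/L.
After input B: C = (31.16·0.1087 + 0.00767·2.5) / 31.17 = 0.1093 mg/L.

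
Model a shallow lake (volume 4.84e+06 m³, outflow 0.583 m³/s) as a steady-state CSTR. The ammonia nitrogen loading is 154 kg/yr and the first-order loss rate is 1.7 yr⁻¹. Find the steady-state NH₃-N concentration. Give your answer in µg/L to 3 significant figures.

Outflow Q = 0.583 m³/s × 3.156e+07 s/yr = 1.84e+07 m³/yr.
Steady-state CSTR mass balance: W = Q·C + k·V·C, so C = W/(Q + kV).
Q + kV = 1.84e+07 + 1.7·4.84e+06 = 2.663e+07 m³/yr.
C = 154/2.663e+07 = 5.784e-06 kg/m³ = 0.005784 mg/L = 5.784 µg/L.

5.78 µg/L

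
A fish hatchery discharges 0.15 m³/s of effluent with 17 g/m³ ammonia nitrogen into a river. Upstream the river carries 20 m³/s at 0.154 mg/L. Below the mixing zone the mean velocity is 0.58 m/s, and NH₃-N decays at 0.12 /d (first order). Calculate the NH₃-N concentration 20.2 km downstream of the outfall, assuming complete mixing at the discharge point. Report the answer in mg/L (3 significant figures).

0.266 mg/L

After complete mixing, C₀ = (0.15·17 + 20·0.154) / 20.15 = 0.2794 mg/L.
Travel time t = 2.02e+04 m / 0.58 m/s = 3.483e+04 s = 0.4031 d.
C = 0.2794·exp(−0.12·0.4031) = 0.2794·0.9528 = 0.2662 mg/L.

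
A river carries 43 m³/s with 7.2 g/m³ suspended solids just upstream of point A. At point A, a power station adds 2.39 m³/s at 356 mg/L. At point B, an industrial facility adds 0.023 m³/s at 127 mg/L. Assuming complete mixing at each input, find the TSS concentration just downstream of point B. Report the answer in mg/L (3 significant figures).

After input A: C = (43·7.2 + 2.39·356) / 45.39 = 25.57 mg/L.
After input B: C = (45.39·25.57 + 0.023·127) / 45.41 = 25.62 mg/L.

25.6 mg/L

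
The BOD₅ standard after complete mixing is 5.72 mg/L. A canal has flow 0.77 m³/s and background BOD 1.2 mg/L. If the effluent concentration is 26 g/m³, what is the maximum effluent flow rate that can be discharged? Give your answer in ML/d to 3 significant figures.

Mass balance at complete mixing: C_std·(Q_w + Q_r) = Q_w·C_e + Q_r·C_b.
Rearranging, Q_w = Q_r·(C_std − C_b)/(C_e − C_std) = 0.77·(5.72 − 1.2) / (26 − 5.72) = 0.1716 m³/s.
= 14.83 ML/d.

14.8 ML/d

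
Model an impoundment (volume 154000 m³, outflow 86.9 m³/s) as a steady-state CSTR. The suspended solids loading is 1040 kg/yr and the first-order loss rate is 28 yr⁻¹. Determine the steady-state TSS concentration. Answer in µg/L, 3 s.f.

0.379 µg/L

Outflow Q = 86.9 m³/s × 3.156e+07 s/yr = 2.742e+09 m³/yr.
Steady-state CSTR mass balance: W = Q·C + k·V·C, so C = W/(Q + kV).
Q + kV = 2.742e+09 + 28·154000 = 2.747e+09 m³/yr.
C = 1040/2.747e+09 = 3.786e-07 kg/m³ = 0.0003786 mg/L = 0.3786 µg/L.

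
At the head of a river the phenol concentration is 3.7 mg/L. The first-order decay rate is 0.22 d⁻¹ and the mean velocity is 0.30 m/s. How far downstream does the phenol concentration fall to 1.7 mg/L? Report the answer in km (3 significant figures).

From C = C₀·e^(−kt), t = ln(C₀/C)/k = ln(3.7/1.7)/0.22 = 0.7777/0.22 = 3.535 d.
Distance = v·t = 0.30 m/s × 3.054e+05 s = 9.163e+04 m = 91.63 km.

91.6 km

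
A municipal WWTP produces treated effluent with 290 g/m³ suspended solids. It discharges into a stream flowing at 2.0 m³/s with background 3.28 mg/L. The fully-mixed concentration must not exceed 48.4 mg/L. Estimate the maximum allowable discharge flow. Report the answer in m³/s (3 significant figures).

0.374 m³/s

Mass balance at complete mixing: C_std·(Q_w + Q_r) = Q_w·C_e + Q_r·C_b.
Rearranging, Q_w = Q_r·(C_std − C_b)/(C_e − C_std) = 2.0·(48.4 − 3.28) / (290 − 48.4) = 0.3735 m³/s.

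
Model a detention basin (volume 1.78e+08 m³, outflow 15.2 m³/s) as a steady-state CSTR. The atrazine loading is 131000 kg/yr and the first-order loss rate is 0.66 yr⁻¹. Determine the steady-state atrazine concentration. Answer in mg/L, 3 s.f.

0.219 mg/L

Outflow Q = 15.2 m³/s × 3.156e+07 s/yr = 4.797e+08 m³/yr.
Steady-state CSTR mass balance: W = Q·C + k·V·C, so C = W/(Q + kV).
Q + kV = 4.797e+08 + 0.66·1.78e+08 = 5.972e+08 m³/yr.
C = 131000/5.972e+08 = 0.0002194 kg/m³ = 0.2194 mg/L.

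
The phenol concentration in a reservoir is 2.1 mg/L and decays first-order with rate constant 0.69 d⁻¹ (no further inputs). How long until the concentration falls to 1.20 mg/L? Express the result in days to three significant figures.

0.811 d

t = ln(C₀/C)/k = ln(2.1/1.20)/0.69 = 0.5596/0.69 = 0.811 d.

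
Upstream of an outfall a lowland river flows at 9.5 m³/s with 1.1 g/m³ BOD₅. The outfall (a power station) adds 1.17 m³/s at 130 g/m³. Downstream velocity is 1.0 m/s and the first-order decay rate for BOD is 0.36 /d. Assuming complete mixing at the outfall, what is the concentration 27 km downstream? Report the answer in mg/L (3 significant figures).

13.6 mg/L

After complete mixing, C₀ = (1.17·130 + 9.5·1.1) / 10.67 = 15.23 mg/L.
Travel time t = 2.7e+04 m / 1.0 m/s = 2.7e+04 s = 0.3125 d.
C = 15.23·exp(−0.36·0.3125) = 15.23·0.8936 = 13.61 mg/L.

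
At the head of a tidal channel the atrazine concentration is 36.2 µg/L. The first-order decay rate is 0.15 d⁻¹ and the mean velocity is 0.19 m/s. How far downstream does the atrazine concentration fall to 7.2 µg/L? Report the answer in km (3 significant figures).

From C = C₀·e^(−kt), t = ln(C₀/C)/k = ln(36.2/7.2)/0.15 = 1.615/0.15 = 10.77 d.
Distance = v·t = 0.19 m/s × 9.302e+05 s = 1.767e+05 m = 176.7 km.

177 km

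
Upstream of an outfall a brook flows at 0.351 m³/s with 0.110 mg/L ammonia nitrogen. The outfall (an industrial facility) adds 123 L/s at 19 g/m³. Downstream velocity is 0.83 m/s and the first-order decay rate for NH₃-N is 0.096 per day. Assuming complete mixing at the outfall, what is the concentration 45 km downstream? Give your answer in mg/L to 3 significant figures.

4.72 mg/L

123 L/s = 0.123 m³/s.
After complete mixing, C₀ = (0.123·19 + 0.351·0.11) / 0.474 = 5.012 mg/L.
Travel time t = 4.5e+04 m / 0.83 m/s = 5.422e+04 s = 0.6275 d.
C = 5.012·exp(−0.096·0.6275) = 5.012·0.9415 = 4.719 mg/L.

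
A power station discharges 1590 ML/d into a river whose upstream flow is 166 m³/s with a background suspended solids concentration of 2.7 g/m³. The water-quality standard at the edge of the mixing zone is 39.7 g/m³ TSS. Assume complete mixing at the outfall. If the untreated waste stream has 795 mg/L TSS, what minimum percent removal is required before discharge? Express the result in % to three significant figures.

53.0 %

1590 ML/d = 18.4 m³/s.
Mass balance: 39.7·184.4 = 18.4·Cₑ + 166·2.7.
Cₑ = (7321 − 448.2) / 18.4 = 373.5 mg/L.
Required removal = 1 − 373.5/795 = 53.02 %.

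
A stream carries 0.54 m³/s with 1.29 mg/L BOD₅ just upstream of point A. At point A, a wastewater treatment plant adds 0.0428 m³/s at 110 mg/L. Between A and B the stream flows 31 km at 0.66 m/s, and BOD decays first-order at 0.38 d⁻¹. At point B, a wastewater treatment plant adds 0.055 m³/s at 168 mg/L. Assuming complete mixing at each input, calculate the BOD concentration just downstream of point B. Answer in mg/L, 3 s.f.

21.4 mg/L

After input A: C = (0.54·1.29 + 0.0428·110) / 0.5828 = 9.274 mg/L.
Over the 31 km reach to input B (t = 4.697e+04 s = 0.5436 d), decay gives C = 9.274·exp(−0.38·0.5436) = 7.543 mg/L.
After input B: C = (0.5828·7.543 + 0.055·168) / 0.6378 = 21.38 mg/L.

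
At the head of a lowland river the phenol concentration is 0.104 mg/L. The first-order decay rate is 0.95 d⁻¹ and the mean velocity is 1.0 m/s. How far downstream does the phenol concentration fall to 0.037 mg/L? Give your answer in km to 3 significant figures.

94.0 km

From C = C₀·e^(−kt), t = ln(C₀/C)/k = ln(0.104/0.037)/0.95 = 1.033/0.95 = 1.088 d.
Distance = v·t = 1.0 m/s × 9.399e+04 s = 9.399e+04 m = 93.99 km.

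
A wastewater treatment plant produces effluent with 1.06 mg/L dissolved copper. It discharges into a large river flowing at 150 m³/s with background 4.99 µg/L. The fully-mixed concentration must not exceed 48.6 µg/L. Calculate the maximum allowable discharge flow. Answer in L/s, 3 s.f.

6470 L/s

4.99 µg/L = 0.00499 mg/L.
48.6 µg/L = 0.0486 mg/L.
Mass balance at complete mixing: C_std·(Q_w + Q_r) = Q_w·C_e + Q_r·C_b.
Rearranging, Q_w = Q_r·(C_std − C_b)/(C_e − C_std) = 150·(0.0486 − 0.00499) / (1.06 − 0.0486) = 6.468 m³/s.
= 6468 L/s.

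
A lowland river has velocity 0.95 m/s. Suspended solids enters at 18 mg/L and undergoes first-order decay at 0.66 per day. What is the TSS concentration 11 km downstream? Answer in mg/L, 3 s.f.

Travel time t = 11 km / 0.95 m/s = 1.1e+04/0.95 = 1.158e+04 s = 0.134 d.
First-order decay: C = 18·exp(−0.66·0.134) = 18·0.9153 = 16.48 mg/L.

16.5 mg/L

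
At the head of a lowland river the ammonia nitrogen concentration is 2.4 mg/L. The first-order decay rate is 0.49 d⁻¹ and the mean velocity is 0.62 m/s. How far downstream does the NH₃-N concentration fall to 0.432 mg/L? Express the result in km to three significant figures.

187 km

From C = C₀·e^(−kt), t = ln(C₀/C)/k = ln(2.4/0.432)/0.49 = 1.715/0.49 = 3.5 d.
Distance = v·t = 0.62 m/s × 3.024e+05 s = 1.875e+05 m = 187.5 km.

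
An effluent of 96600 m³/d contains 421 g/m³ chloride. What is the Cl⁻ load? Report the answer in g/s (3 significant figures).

471 g/s

96600 m³/d = 1.118 m³/s.
Mass flux = Q·C = 1.118 m³/s × 421 g/m³ = 470.7 g/s.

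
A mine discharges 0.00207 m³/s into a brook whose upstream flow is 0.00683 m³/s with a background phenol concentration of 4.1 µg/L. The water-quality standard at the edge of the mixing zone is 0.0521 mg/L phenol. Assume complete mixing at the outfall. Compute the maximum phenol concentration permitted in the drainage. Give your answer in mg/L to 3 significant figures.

4.1 µg/L = 0.0041 mg/L.
Mass balance: 0.0521·0.0089 = 0.00207·Cₑ + 0.00683·0.0041.
Cₑ = (0.0004637 − 2.8e-05) / 0.00207 = 0.2105 mg/L.

0.210 mg/L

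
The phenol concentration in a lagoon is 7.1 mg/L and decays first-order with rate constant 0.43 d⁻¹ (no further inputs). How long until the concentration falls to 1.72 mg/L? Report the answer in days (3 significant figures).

t = ln(C₀/C)/k = ln(7.1/1.72)/0.43 = 1.418/0.43 = 3.297 d.

3.30 d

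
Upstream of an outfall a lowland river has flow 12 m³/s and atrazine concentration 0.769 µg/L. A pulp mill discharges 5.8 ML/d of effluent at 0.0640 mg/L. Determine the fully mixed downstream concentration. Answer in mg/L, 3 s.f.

5.8 ML/d = 0.06713 m³/s.
0.769 µg/L = 0.000769 mg/L.
By mass balance at complete mixing, C = (0.06713·0.064 + 12·0.000769) / (0.06713 + 12) = 0.01352/12.07 = 0.001121 mg/L.

0.00112 mg/L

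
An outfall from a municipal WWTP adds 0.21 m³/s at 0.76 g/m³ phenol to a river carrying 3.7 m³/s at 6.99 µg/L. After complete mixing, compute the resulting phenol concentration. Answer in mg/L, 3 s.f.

6.99 µg/L = 0.00699 mg/L.
By mass balance at complete mixing, C = (0.21·0.76 + 3.7·0.00699) / (0.21 + 3.7) = 0.1855/3.91 = 0.04743 mg/L.

0.0474 mg/L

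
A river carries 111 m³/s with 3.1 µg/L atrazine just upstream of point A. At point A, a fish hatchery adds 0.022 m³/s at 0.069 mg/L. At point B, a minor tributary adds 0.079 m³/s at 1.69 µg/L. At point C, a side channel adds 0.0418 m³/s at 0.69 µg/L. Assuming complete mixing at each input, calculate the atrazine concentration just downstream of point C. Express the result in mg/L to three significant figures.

0.00311 mg/L

3.1 µg/L = 0.0031 mg/L.
After input A: C = (111·0.0031 + 0.022·0.069) / 111 = 0.003113 mg/L.
1.69 µg/L = 0.00169 mg/L.
After input B: C = (111·0.003113 + 0.079·0.00169) / 111.1 = 0.003112 mg/L.
0.69 µg/L = 0.00069 mg/L.
After input C: C = (111.1·0.003112 + 0.0418·0.00069) / 111.1 = 0.003111 mg/L.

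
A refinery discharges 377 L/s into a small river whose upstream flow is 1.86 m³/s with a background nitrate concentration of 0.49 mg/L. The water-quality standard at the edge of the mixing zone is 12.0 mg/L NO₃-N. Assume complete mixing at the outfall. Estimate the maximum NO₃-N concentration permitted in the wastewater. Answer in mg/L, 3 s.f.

377 L/s = 0.377 m³/s.
Mass balance: 12·2.237 = 0.377·Cₑ + 1.86·0.49.
Cₑ = (26.84 − 0.9114) / 0.377 = 68.79 mg/L.

68.8 mg/L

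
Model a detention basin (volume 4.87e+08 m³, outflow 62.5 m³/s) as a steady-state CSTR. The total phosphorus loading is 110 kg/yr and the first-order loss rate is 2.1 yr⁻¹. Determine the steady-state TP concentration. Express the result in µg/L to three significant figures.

0.0367 µg/L

Outflow Q = 62.5 m³/s × 3.156e+07 s/yr = 1.972e+09 m³/yr.
Steady-state CSTR mass balance: W = Q·C + k·V·C, so C = W/(Q + kV).
Q + kV = 1.972e+09 + 2.1·4.87e+08 = 2.995e+09 m³/yr.
C = 110/2.995e+09 = 3.673e-08 kg/m³ = 3.673e-05 mg/L = 0.03673 µg/L.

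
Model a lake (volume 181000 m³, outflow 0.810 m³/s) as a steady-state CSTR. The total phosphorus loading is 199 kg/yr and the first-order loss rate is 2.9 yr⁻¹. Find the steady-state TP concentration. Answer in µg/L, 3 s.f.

Outflow Q = 0.810 m³/s × 3.156e+07 s/yr = 2.556e+07 m³/yr.
Steady-state CSTR mass balance: W = Q·C + k·V·C, so C = W/(Q + kV).
Q + kV = 2.556e+07 + 2.9·181000 = 2.609e+07 m³/yr.
C = 199/2.609e+07 = 7.628e-06 kg/m³ = 0.007628 mg/L = 7.628 µg/L.

7.63 µg/L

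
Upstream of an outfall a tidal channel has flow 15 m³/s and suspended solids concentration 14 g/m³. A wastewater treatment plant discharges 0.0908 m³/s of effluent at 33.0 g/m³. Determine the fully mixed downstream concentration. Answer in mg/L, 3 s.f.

14.1 mg/L

By mass balance at complete mixing, C = (0.0908·33 + 15·14) / (0.0908 + 15) = 213/15.09 = 14.11 mg/L.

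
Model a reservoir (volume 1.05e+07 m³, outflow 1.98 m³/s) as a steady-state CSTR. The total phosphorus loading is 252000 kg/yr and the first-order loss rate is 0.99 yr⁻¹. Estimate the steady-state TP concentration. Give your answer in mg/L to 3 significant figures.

3.46 mg/L

Outflow Q = 1.98 m³/s × 3.156e+07 s/yr = 6.248e+07 m³/yr.
Steady-state CSTR mass balance: W = Q·C + k·V·C, so C = W/(Q + kV).
Q + kV = 6.248e+07 + 0.99·1.05e+07 = 7.288e+07 m³/yr.
C = 252000/7.288e+07 = 0.003458 kg/m³ = 3.458 mg/L.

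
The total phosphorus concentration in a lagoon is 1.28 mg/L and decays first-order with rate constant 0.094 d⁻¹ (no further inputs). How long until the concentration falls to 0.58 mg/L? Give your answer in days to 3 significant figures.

t = ln(C₀/C)/k = ln(1.28/0.58)/0.094 = 0.7916/0.094 = 8.421 d.

8.42 d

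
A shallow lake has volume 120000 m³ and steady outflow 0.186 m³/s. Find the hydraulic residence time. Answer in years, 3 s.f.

0.0204 yr

Q = 0.186 m³/s × 3.156e+07 s/yr = 5.87e+06 m³/yr.
Hydraulic residence time τ = V/Q = 120000/5.87e+06 = 0.02044 yr.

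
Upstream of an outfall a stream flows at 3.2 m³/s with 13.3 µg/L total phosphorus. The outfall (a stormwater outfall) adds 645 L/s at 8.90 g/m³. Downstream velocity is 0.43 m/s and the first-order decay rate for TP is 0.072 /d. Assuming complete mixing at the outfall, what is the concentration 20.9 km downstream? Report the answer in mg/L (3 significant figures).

1.44 mg/L

645 L/s = 0.645 m³/s.
13.3 µg/L = 0.0133 mg/L.
After complete mixing, C₀ = (0.645·8.9 + 3.2·0.0133) / 3.845 = 1.504 mg/L.
Travel time t = 2.09e+04 m / 0.43 m/s = 4.86e+04 s = 0.5626 d.
C = 1.504·exp(−0.072·0.5626) = 1.504·0.9603 = 1.444 mg/L.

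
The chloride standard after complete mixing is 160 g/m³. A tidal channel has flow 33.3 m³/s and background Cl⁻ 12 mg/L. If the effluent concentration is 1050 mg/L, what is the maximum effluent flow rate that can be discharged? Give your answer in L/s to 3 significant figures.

5540 L/s

Mass balance at complete mixing: C_std·(Q_w + Q_r) = Q_w·C_e + Q_r·C_b.
Rearranging, Q_w = Q_r·(C_std − C_b)/(C_e − C_std) = 33.3·(160 − 12) / (1050 − 160) = 5.538 m³/s.
= 5538 L/s.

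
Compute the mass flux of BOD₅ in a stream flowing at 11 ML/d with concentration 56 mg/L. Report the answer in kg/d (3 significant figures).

616 kg/d

11 ML/d = 0.1273 m³/s.
Mass flux = Q·C = 0.1273 m³/s × 56 g/m³ = 7.13 g/s.
= 7.13 g/s × 86.4 = 616 kg/d.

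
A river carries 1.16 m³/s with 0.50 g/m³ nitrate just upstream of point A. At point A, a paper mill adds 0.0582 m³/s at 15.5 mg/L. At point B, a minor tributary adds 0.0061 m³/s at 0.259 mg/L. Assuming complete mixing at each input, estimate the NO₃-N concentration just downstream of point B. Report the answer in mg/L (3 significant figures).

After input A: C = (1.16·0.5 + 0.0582·15.5) / 1.218 = 1.217 mg/L.
After input B: C = (1.218·1.217 + 0.0061·0.259) / 1.224 = 1.212 mg/L.

1.21 mg/L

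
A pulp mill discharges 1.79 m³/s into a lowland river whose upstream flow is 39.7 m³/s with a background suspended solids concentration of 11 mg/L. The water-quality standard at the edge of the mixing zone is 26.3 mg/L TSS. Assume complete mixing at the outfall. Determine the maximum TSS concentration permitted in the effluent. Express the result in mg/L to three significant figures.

Mass balance: 26.3·41.49 = 1.79·Cₑ + 39.7·11.
Cₑ = (1091 − 436.7) / 1.79 = 365.6 mg/L.

366 mg/L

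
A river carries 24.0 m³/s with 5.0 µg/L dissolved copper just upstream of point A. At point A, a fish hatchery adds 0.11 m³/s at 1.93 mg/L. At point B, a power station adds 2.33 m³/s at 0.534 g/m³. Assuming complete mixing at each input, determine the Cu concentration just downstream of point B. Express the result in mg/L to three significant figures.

0.0596 mg/L

5.0 µg/L = 0.005 mg/L.
After input A: C = (24·0.005 + 0.11·1.93) / 24.11 = 0.01378 mg/L.
After input B: C = (24.11·0.01378 + 2.33·0.534) / 26.44 = 0.05963 mg/L.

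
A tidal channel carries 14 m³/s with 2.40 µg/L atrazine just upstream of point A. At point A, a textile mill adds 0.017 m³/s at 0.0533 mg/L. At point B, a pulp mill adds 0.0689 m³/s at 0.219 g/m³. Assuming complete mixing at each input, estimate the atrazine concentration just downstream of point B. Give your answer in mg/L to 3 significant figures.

0.00352 mg/L

2.40 µg/L = 0.0024 mg/L.
After input A: C = (14·0.0024 + 0.017·0.0533) / 14.02 = 0.002462 mg/L.
After input B: C = (14.02·0.002462 + 0.0689·0.219) / 14.09 = 0.003521 mg/L.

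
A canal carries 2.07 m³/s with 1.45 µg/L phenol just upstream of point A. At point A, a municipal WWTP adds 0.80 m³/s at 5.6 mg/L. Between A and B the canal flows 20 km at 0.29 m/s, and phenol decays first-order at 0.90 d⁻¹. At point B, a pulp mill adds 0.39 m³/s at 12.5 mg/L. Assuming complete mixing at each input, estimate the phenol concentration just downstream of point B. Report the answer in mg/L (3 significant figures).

2.17 mg/L

1.45 µg/L = 0.00145 mg/L.
After input A: C = (2.07·0.00145 + 0.8·5.6) / 2.87 = 1.562 mg/L.
Over the 20 km reach to input B (t = 6.897e+04 s = 0.7982 d), decay gives C = 1.562·exp(−0.90·0.7982) = 0.7615 mg/L.
After input B: C = (2.87·0.7615 + 0.39·12.5) / 3.26 = 2.166 mg/L.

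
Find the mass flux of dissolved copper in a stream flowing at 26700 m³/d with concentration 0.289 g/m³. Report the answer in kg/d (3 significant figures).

7.72 kg/d

26700 m³/d = 0.309 m³/s.
Mass flux = Q·C = 0.309 m³/s × 0.289 g/m³ = 0.08931 g/s.
= 0.08931 g/s × 86.4 = 7.716 kg/d.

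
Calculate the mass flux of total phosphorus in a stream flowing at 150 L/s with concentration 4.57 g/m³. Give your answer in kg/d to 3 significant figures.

59.2 kg/d

150 L/s = 0.15 m³/s.
Mass flux = Q·C = 0.15 m³/s × 4.57 g/m³ = 0.6855 g/s.
= 0.6855 g/s × 86.4 = 59.23 kg/d.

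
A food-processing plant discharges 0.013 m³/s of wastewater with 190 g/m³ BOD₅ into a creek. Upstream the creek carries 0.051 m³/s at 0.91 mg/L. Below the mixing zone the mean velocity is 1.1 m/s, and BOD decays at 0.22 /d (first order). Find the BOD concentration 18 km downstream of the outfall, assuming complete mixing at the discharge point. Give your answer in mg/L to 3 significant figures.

37.7 mg/L

After complete mixing, C₀ = (0.013·190 + 0.051·0.91) / 0.064 = 39.32 mg/L.
Travel time t = 1.8e+04 m / 1.1 m/s = 1.636e+04 s = 0.1894 d.
C = 39.32·exp(−0.22·0.1894) = 39.32·0.9592 = 37.71 mg/L.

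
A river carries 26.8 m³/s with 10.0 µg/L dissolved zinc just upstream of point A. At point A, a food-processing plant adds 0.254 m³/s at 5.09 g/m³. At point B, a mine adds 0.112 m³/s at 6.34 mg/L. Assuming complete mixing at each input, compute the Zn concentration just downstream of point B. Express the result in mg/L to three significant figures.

10.0 µg/L = 0.01 mg/L.
After input A: C = (26.8·0.01 + 0.254·5.09) / 27.05 = 0.05769 mg/L.
After input B: C = (27.05·0.05769 + 0.112·6.34) / 27.17 = 0.08359 mg/L.

0.0836 mg/L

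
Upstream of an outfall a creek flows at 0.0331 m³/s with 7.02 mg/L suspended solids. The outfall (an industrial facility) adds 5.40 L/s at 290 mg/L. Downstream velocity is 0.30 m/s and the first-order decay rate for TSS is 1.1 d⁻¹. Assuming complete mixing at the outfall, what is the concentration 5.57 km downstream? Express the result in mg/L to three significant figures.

36.9 mg/L

5.40 L/s = 0.0054 m³/s.
After complete mixing, C₀ = (0.0054·290 + 0.0331·7.02) / 0.0385 = 46.71 mg/L.
Travel time t = 5570 m / 0.30 m/s = 1.857e+04 s = 0.2149 d.
C = 46.71·exp(−1.1·0.2149) = 46.71·0.7895 = 36.88 mg/L.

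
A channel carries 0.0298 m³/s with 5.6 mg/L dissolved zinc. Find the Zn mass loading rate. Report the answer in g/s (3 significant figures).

Mass flux = Q·C = 0.0298 m³/s × 5.6 g/m³ = 0.1669 g/s.

0.167 g/s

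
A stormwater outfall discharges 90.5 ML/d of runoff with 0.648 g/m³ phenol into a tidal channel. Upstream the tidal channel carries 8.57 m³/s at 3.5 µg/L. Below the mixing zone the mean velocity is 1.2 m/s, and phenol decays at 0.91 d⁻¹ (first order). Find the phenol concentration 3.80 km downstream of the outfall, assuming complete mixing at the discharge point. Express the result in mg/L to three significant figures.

0.0713 mg/L

90.5 ML/d = 1.047 m³/s.
3.5 µg/L = 0.0035 mg/L.
After complete mixing, C₀ = (1.047·0.648 + 8.57·0.0035) / 9.617 = 0.07369 mg/L.
Travel time t = 3800 m / 1.2 m/s = 3167 s = 0.03665 d.
C = 0.07369·exp(−0.91·0.03665) = 0.07369·0.9672 = 0.07128 mg/L.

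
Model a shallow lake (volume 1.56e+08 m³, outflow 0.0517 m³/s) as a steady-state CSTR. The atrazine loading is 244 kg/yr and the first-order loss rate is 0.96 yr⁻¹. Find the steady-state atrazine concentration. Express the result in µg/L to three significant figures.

1.61 µg/L

Outflow Q = 0.0517 m³/s × 3.156e+07 s/yr = 1.632e+06 m³/yr.
Steady-state CSTR mass balance: W = Q·C + k·V·C, so C = W/(Q + kV).
Q + kV = 1.632e+06 + 0.96·1.56e+08 = 1.514e+08 m³/yr.
C = 244/1.514e+08 = 1.612e-06 kg/m³ = 0.001612 mg/L = 1.612 µg/L.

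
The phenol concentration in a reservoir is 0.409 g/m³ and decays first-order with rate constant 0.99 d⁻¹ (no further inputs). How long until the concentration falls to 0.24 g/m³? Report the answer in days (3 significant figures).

0.538 d

t = ln(C₀/C)/k = ln(0.409/0.24)/0.99 = 0.5331/0.99 = 0.5385 d.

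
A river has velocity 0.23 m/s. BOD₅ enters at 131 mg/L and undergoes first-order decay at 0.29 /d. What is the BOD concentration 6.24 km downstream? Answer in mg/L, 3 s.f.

Travel time t = 6.24 km / 0.23 m/s = 6240/0.23 = 2.713e+04 s = 0.314 d.
First-order decay: C = 131·exp(−0.29·0.314) = 131·0.913 = 119.6 mg/L.

120 mg/L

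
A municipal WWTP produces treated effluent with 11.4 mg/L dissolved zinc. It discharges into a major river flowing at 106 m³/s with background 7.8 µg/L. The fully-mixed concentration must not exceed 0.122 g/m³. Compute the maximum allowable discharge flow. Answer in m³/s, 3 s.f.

1.07 m³/s

7.8 µg/L = 0.0078 mg/L.
Mass balance at complete mixing: C_std·(Q_w + Q_r) = Q_w·C_e + Q_r·C_b.
Rearranging, Q_w = Q_r·(C_std − C_b)/(C_e − C_std) = 106·(0.122 − 0.0078) / (11.4 − 0.122) = 1.073 m³/s.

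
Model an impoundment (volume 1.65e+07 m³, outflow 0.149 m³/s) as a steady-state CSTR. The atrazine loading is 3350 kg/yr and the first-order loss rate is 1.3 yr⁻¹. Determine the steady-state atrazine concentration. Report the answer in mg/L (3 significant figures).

0.128 mg/L

Outflow Q = 0.149 m³/s × 3.156e+07 s/yr = 4.702e+06 m³/yr.
Steady-state CSTR mass balance: W = Q·C + k·V·C, so C = W/(Q + kV).
Q + kV = 4.702e+06 + 1.3·1.65e+07 = 2.615e+07 m³/yr.
C = 3350/2.615e+07 = 0.0001281 kg/m³ = 0.1281 mg/L.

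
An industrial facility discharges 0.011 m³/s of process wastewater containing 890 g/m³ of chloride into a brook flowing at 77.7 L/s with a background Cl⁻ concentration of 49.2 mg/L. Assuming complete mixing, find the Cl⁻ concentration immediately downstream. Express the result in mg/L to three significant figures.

153 mg/L

77.7 L/s = 0.0777 m³/s.
Flow-weighted mixing gives C = (0.011·890 + 0.0777·49.2) / (0.011 + 0.0777) = 13.61/0.0887 = 153.5 mg/L.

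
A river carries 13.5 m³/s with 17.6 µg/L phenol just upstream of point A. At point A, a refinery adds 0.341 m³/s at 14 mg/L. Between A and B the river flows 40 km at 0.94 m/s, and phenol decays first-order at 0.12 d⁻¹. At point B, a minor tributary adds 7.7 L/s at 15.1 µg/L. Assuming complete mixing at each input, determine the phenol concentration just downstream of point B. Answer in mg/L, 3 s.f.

17.6 µg/L = 0.0176 mg/L.
After input A: C = (13.5·0.0176 + 0.341·14) / 13.84 = 0.3621 mg/L.
Over the 40 km reach to input B (t = 4.255e+04 s = 0.4925 d), decay gives C = 0.3621·exp(−0.12·0.4925) = 0.3413 mg/L.
7.7 L/s = 0.0077 m³/s.
15.1 µg/L = 0.0151 mg/L.
After input B: C = (13.84·0.3413 + 0.0077·0.0151) / 13.85 = 0.3411 mg/L.

0.341 mg/L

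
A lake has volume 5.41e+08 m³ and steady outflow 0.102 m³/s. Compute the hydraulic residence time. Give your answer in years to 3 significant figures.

168 yr

Q = 0.102 m³/s × 3.156e+07 s/yr = 3.219e+06 m³/yr.
Hydraulic residence time τ = V/Q = 5.41e+08/3.219e+06 = 168.1 yr.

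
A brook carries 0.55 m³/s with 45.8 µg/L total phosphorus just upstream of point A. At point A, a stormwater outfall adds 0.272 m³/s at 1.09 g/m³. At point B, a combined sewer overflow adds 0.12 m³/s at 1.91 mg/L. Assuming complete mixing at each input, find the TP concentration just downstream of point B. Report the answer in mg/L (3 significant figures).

45.8 µg/L = 0.0458 mg/L.
After input A: C = (0.55·0.0458 + 0.272·1.09) / 0.822 = 0.3913 mg/L.
After input B: C = (0.822·0.3913 + 0.12·1.91) / 0.942 = 0.5848 mg/L.

0.585 mg/L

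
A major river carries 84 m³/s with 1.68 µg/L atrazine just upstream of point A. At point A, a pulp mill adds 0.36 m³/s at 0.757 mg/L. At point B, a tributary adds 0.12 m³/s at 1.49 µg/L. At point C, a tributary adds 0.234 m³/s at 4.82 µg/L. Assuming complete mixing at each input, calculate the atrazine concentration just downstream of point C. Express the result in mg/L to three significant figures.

1.68 µg/L = 0.00168 mg/L.
After input A: C = (84·0.00168 + 0.36·0.757) / 84.36 = 0.004903 mg/L.
1.49 µg/L = 0.00149 mg/L.
After input B: C = (84.36·0.004903 + 0.12·0.00149) / 84.48 = 0.004898 mg/L.
4.82 µg/L = 0.00482 mg/L.
After input C: C = (84.48·0.004898 + 0.234·0.00482) / 84.71 = 0.004898 mg/L.

0.00490 mg/L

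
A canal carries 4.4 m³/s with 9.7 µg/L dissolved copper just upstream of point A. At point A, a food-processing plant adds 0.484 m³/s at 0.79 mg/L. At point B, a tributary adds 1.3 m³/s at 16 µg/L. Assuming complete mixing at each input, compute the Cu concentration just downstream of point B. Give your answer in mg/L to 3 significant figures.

0.0721 mg/L

9.7 µg/L = 0.0097 mg/L.
After input A: C = (4.4·0.0097 + 0.484·0.79) / 4.884 = 0.08703 mg/L.
16 µg/L = 0.016 mg/L.
After input B: C = (4.884·0.08703 + 1.3·0.016) / 6.184 = 0.0721 mg/L.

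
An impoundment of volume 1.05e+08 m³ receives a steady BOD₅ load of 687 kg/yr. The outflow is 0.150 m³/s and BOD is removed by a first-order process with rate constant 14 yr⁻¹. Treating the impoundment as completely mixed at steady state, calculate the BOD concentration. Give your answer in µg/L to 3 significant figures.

Outflow Q = 0.150 m³/s × 3.156e+07 s/yr = 4.734e+06 m³/yr.
Steady-state CSTR mass balance: W = Q·C + k·V·C, so C = W/(Q + kV).
Q + kV = 4.734e+06 + 14·1.05e+08 = 1.475e+09 m³/yr.
C = 687/1.475e+09 = 4.658e-07 kg/m³ = 0.0004658 mg/L = 0.4658 µg/L.

0.466 µg/L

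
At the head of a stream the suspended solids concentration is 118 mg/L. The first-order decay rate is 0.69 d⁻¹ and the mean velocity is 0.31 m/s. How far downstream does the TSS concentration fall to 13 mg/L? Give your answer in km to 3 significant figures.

85.6 km

From C = C₀·e^(−kt), t = ln(C₀/C)/k = ln(118/13)/0.69 = 2.206/0.69 = 3.197 d.
Distance = v·t = 0.31 m/s × 2.762e+05 s = 8.562e+04 m = 85.62 km.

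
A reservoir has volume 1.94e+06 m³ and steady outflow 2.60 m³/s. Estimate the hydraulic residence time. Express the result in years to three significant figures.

Q = 2.60 m³/s × 3.156e+07 s/yr = 8.205e+07 m³/yr.
Hydraulic residence time τ = V/Q = 1.94e+06/8.205e+07 = 0.02364 yr.

0.0236 yr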